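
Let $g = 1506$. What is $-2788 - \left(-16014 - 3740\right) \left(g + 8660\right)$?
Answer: $200816376$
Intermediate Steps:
$-2788 - \left(-16014 - 3740\right) \left(g + 8660\right) = -2788 - \left(-16014 - 3740\right) \left(1506 + 8660\right) = -2788 - \left(-19754\right) 10166 = -2788 - -200819164 = -2788 + 200819164 = 200816376$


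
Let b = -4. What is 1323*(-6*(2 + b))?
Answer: 15876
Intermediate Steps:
1323*(-6*(2 + b)) = 1323*(-6*(2 - 4)) = 1323*(-6*(-2)) = 1323*12 = 15876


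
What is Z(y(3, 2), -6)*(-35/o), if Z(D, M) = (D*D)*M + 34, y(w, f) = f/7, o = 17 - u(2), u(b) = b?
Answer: -1642/21 ≈ -78.190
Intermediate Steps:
o = 15 (o = 17 - 1*2 = 17 - 2 = 15)
y(w, f) = f/7 (y(w, f) = f*(⅐) = f/7)
Z(D, M) = 34 + M*D² (Z(D, M) = D²*M + 34 = M*D² + 34 = 34 + M*D²)
Z(y(3, 2), -6)*(-35/o) = (34 - 6*((⅐)*2)²)*(-35/15) = (34 - 6*(2/7)²)*(-35*1/15) = (34 - 6*4/49)*(-7/3) = (34 - 24/49)*(-7/3) = (1642/49)*(-7/3) = -1642/21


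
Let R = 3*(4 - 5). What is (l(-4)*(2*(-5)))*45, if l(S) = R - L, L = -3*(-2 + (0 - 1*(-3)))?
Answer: 0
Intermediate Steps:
R = -3 (R = 3*(-1) = -3)
L = -3 (L = -3*(-2 + (0 + 3)) = -3*(-2 + 3) = -3*1 = -3)
l(S) = 0 (l(S) = -3 - 1*(-3) = -3 + 3 = 0)
(l(-4)*(2*(-5)))*45 = (0*(2*(-5)))*45 = (0*(-10))*45 = 0*45 = 0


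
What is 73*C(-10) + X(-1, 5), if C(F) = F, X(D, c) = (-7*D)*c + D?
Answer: -696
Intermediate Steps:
X(D, c) = D - 7*D*c (X(D, c) = -7*D*c + D = D - 7*D*c)
73*C(-10) + X(-1, 5) = 73*(-10) - (1 - 7*5) = -730 - (1 - 35) = -730 - 1*(-34) = -730 + 34 = -696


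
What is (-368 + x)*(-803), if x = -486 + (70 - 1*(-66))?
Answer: 576554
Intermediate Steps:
x = -350 (x = -486 + (70 + 66) = -486 + 136 = -350)
(-368 + x)*(-803) = (-368 - 350)*(-803) = -718*(-803) = 576554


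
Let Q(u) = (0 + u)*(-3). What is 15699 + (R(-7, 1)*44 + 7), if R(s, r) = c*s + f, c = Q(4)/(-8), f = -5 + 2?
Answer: 15112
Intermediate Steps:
f = -3
Q(u) = -3*u (Q(u) = u*(-3) = -3*u)
c = 3/2 (c = -3*4/(-8) = -12*(-⅛) = 3/2 ≈ 1.5000)
R(s, r) = -3 + 3*s/2 (R(s, r) = 3*s/2 - 3 = -3 + 3*s/2)
15699 + (R(-7, 1)*44 + 7) = 15699 + ((-3 + (3/2)*(-7))*44 + 7) = 15699 + ((-3 - 21/2)*44 + 7) = 15699 + (-27/2*44 + 7) = 15699 + (-594 + 7) = 15699 - 587 = 15112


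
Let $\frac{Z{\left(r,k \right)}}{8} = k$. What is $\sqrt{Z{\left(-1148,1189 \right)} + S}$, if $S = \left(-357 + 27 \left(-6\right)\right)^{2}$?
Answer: $\sqrt{278873} \approx 528.08$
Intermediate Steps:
$Z{\left(r,k \right)} = 8 k$
$S = 269361$ ($S = \left(-357 - 162\right)^{2} = \left(-519\right)^{2} = 269361$)
$\sqrt{Z{\left(-1148,1189 \right)} + S} = \sqrt{8 \cdot 1189 + 269361} = \sqrt{9512 + 269361} = \sqrt{278873}$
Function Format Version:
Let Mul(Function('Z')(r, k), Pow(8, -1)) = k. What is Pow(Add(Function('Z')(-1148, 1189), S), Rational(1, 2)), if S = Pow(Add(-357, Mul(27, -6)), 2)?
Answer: Pow(278873, Rational(1, 2)) ≈ 528.08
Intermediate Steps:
Function('Z')(r, k) = Mul(8, k)
S = 269361 (S = Pow(Add(-357, -162), 2) = Pow(-519, 2) = 269361)
Pow(Add(Function('Z')(-1148, 1189), S), Rational(1, 2)) = Pow(Add(Mul(8, 1189), 269361), Rational(1, 2)) = Pow(Add(9512, 269361), Rational(1, 2)) = Pow(278873, Rational(1, 2))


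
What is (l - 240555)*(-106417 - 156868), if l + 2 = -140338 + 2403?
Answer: 99651266220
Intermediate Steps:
l = -137937 (l = -2 + (-140338 + 2403) = -2 - 137935 = -137937)
(l - 240555)*(-106417 - 156868) = (-137937 - 240555)*(-106417 - 156868) = -378492*(-263285) = 99651266220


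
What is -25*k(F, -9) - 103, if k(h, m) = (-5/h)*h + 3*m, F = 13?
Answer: 697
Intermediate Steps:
k(h, m) = -5 + 3*m
-25*k(F, -9) - 103 = -25*(-5 + 3*(-9)) - 103 = -25*(-5 - 27) - 103 = -25*(-32) - 103 = 800 - 103 = 697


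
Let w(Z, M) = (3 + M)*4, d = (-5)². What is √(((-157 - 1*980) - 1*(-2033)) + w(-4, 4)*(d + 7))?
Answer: 16*√7 ≈ 42.332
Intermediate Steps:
d = 25
w(Z, M) = 12 + 4*M
√(((-157 - 1*980) - 1*(-2033)) + w(-4, 4)*(d + 7)) = √(((-157 - 1*980) - 1*(-2033)) + (12 + 4*4)*(25 + 7)) = √(((-157 - 980) + 2033) + (12 + 16)*32) = √((-1137 + 2033) + 28*32) = √(896 + 896) = √1792 = 16*√7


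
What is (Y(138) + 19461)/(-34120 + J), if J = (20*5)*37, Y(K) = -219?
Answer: -1069/1690 ≈ -0.63254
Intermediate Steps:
J = 3700 (J = 100*37 = 3700)
(Y(138) + 19461)/(-34120 + J) = (-219 + 19461)/(-34120 + 3700) = 19242/(-30420) = 19242*(-1/30420) = -1069/1690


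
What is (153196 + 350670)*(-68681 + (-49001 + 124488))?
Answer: 3429311996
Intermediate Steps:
(153196 + 350670)*(-68681 + (-49001 + 124488)) = 503866*(-68681 + 75487) = 503866*6806 = 3429311996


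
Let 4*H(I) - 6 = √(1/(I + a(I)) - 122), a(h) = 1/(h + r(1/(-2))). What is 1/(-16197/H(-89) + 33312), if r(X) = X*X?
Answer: 6418470833/202289232495354 - 5399*I*√13536425263/134859488330236 ≈ 3.1729e-5 - 4.6578e-6*I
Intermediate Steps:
r(X) = X²
a(h) = 1/(¼ + h) (a(h) = 1/(h + (1/(-2))²) = 1/(h + (-½)²) = 1/(h + ¼) = 1/(¼ + h))
H(I) = 3/2 + √(-122 + 1/(I + 4/(1 + 4*I)))/4 (H(I) = 3/2 + √(1/(I + 4/(1 + 4*I)) - 122)/4 = 3/2 + √(-122 + 1/(I + 4/(1 + 4*I)))/4)
1/(-16197/H(-89) + 33312) = 1/(-16197/(3/2 + √((-487 - 488*(-89)² - 118*(-89))/(4 - 89 + 4*(-89)²))/4) + 33312) = 1/(-16197/(3/2 + √((-487 - 488*7921 + 10502)/(4 - 89 + 4*7921))/4) + 33312) = 1/(-16197/(3/2 + √((-487 - 3865448 + 10502)/(4 - 89 + 31684))/4) + 33312) = 1/(-16197/(3/2 + √(-3855433/31599)/4) + 33312) = 1/(-16197/(3/2 + (I*√13536425263/10533)/4) + 33312) = 1/(-16197/(3/2 + I*√13536425263/42132) + 33312) = 1/(33312 - 16197/(3/2 + I*√13536425263/42132))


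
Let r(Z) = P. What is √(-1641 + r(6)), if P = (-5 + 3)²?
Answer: I*√1637 ≈ 40.46*I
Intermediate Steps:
P = 4 (P = (-2)² = 4)
r(Z) = 4
√(-1641 + r(6)) = √(-1641 + 4) = √(-1637) = I*√1637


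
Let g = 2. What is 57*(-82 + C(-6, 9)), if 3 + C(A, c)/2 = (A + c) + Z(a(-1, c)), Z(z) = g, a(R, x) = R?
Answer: -4446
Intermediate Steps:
Z(z) = 2
C(A, c) = -2 + 2*A + 2*c (C(A, c) = -6 + 2*((A + c) + 2) = -6 + 2*(2 + A + c) = -6 + (4 + 2*A + 2*c) = -2 + 2*A + 2*c)
57*(-82 + C(-6, 9)) = 57*(-82 + (-2 + 2*(-6) + 2*9)) = 57*(-82 + (-2 - 12 + 18)) = 57*(-82 + 4) = 57*(-78) = -4446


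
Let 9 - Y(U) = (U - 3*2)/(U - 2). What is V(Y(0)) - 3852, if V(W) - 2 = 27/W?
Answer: -7691/2 ≈ -3845.5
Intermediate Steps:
Y(U) = 9 - (-6 + U)/(-2 + U) (Y(U) = 9 - (U - 3*2)/(U - 2) = 9 - (U - 6)/(-2 + U) = 9 - (-6 + U)/(-2 + U))
V(W) = 2 + 27/W
V(Y(0)) - 3852 = (2 + 27/((4*(-3 + 2*0)/(-2 + 0)))) - 3852 = (2 + 27/((4*(-3 + 0)/(-2)))) - 3852 = (2 + 27/((4*(-½)*(-3)))) - 3852 = (2 + 27/6) - 3852 = (2 + 27*(⅙)) - 3852 = (2 + 9/2) - 3852 = 13/2 - 3852 = -7691/2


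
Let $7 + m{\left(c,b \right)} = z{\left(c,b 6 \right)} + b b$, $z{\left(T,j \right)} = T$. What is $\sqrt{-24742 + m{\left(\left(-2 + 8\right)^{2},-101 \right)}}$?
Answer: $4 i \sqrt{907} \approx 120.47 i$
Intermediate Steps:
$m{\left(c,b \right)} = -7 + c + b^{2}$ ($m{\left(c,b \right)} = -7 + \left(c + b b\right) = -7 + \left(c + b^{2}\right) = -7 + c + b^{2}$)
$\sqrt{-24742 + m{\left(\left(-2 + 8\right)^{2},-101 \right)}} = \sqrt{-24742 + \left(-7 + \left(-2 + 8\right)^{2} + \left(-101\right)^{2}\right)} = \sqrt{-24742 + \left(-7 + 6^{2} + 10201\right)} = \sqrt{-24742 + \left(-7 + 36 + 10201\right)} = \sqrt{-24742 + 10230} = \sqrt{-14512} = 4 i \sqrt{907}$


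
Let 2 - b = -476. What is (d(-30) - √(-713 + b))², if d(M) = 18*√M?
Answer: -9955 + 180*√282 ≈ -6932.3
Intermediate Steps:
b = 478 (b = 2 - 1*(-476) = 2 + 476 = 478)
(d(-30) - √(-713 + b))² = (18*√(-30) - √(-713 + 478))² = (18*(I*√30) - √(-235))² = (18*I*√30 - I*√235)² = (-I*√235 + 18*I*√30)²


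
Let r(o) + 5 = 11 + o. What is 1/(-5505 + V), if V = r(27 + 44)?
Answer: -1/5428 ≈ -0.00018423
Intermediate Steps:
r(o) = 6 + o (r(o) = -5 + (11 + o) = 6 + o)
V = 77 (V = 6 + (27 + 44) = 6 + 71 = 77)
1/(-5505 + V) = 1/(-5505 + 77) = 1/(-5428) = -1/5428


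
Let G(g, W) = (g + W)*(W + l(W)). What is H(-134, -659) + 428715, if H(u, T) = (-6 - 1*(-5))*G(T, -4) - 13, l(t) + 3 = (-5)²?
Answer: 440636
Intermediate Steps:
l(t) = 22 (l(t) = -3 + (-5)² = -3 + 25 = 22)
G(g, W) = (22 + W)*(W + g) (G(g, W) = (g + W)*(W + 22) = (W + g)*(22 + W) = (22 + W)*(W + g))
H(u, T) = 59 - 18*T (H(u, T) = (-6 - 1*(-5))*((-4)² + 22*(-4) + 22*T - 4*T) - 13 = (-6 + 5)*(16 - 88 + 22*T - 4*T) - 13 = -(-72 + 18*T) - 13 = (72 - 18*T) - 13 = 59 - 18*T)
H(-134, -659) + 428715 = (59 - 18*(-659)) + 428715 = (59 + 11862) + 428715 = 11921 + 428715 = 440636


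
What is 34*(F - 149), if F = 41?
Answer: -3672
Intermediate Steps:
34*(F - 149) = 34*(41 - 149) = 34*(-108) = -3672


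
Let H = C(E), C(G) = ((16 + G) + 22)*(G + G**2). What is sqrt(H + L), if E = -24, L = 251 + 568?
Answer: sqrt(8547) ≈ 92.450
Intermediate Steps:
L = 819
C(G) = (38 + G)*(G + G**2)
H = 7728 (H = -24*(38 + (-24)**2 + 39*(-24)) = -24*(38 + 576 - 936) = -24*(-322) = 7728)
sqrt(H + L) = sqrt(7728 + 819) = sqrt(8547)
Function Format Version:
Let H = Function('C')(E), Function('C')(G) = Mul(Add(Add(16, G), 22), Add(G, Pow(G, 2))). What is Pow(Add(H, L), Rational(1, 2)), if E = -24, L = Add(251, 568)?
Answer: Pow(8547, Rational(1, 2)) ≈ 92.450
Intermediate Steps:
L = 819
Function('C')(G) = Mul(Add(38, G), Add(G, Pow(G, 2)))
H = 7728 (H = Mul(-24, Add(38, Pow(-24, 2), Mul(39, -24))) = Mul(-24, Add(38, 576, -936)) = Mul(-24, -322) = 7728)
Pow(Add(H, L), Rational(1, 2)) = Pow(Add(7728, 819), Rational(1, 2)) = Pow(8547, Rational(1, 2))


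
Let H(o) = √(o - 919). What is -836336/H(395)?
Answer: 418168*I*√131/131 ≈ 36536.0*I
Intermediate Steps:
H(o) = √(-919 + o)
-836336/H(395) = -836336/√(-919 + 395) = -836336*(-I*√131/262) = -(-418168)*I*√131/131 = 418168*I*√131/131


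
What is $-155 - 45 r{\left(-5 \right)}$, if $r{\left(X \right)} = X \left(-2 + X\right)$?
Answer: $-1730$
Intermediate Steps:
$-155 - 45 r{\left(-5 \right)} = -155 - 45 \left(- 5 \left(-2 - 5\right)\right) = -155 - 45 \left(\left(-5\right) \left(-7\right)\right) = -155 - 1575 = -1730$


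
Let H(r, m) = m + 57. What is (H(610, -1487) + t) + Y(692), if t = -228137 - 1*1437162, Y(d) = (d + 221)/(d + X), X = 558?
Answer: -2083410337/1250 ≈ -1.6667e+6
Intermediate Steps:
H(r, m) = 57 + m
Y(d) = (221 + d)/(558 + d) (Y(d) = (d + 221)/(d + 558) = (221 + d)/(558 + d))
t = -1665299 (t = -228137 - 1437162 = -1665299)
(H(610, -1487) + t) + Y(692) = ((57 - 1487) - 1665299) + (221 + 692)/(558 + 692) = (-1430 - 1665299) + 913/1250 = -1666729 + (1/1250)*913 = -1666729 + 913/1250 = -2083410337/1250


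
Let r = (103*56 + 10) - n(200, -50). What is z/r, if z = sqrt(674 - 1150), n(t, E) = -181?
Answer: 2*I*sqrt(119)/5959 ≈ 0.0036613*I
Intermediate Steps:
r = 5959 (r = (103*56 + 10) - 1*(-181) = (5768 + 10) + 181 = 5778 + 181 = 5959)
z = 2*I*sqrt(119) (z = sqrt(-476) = 2*I*sqrt(119) ≈ 21.817*I)
z/r = (2*I*sqrt(119))/5959 = (2*I*sqrt(119))*(1/5959) = 2*I*sqrt(119)/5959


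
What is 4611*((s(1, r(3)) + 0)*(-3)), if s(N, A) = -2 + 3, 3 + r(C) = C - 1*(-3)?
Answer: -13833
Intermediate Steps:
r(C) = C (r(C) = -3 + (C - 1*(-3)) = -3 + (C + 3) = -3 + (3 + C) = C)
s(N, A) = 1
4611*((s(1, r(3)) + 0)*(-3)) = 4611*((1 + 0)*(-3)) = 4611*(1*(-3)) = 4611*(-3) = -13833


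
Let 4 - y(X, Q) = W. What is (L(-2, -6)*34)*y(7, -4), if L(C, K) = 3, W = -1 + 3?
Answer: 204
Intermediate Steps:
W = 2
y(X, Q) = 2 (y(X, Q) = 4 - 1*2 = 4 - 2 = 2)
(L(-2, -6)*34)*y(7, -4) = (3*34)*2 = 102*2 = 204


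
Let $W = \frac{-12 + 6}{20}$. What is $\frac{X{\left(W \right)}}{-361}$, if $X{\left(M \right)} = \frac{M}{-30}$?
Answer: $- \frac{1}{36100} \approx -2.7701 \cdot 10^{-5}$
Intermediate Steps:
$W = - \frac{3}{10}$ ($W = \left(-6\right) \frac{1}{20} = - \frac{3}{10} \approx -0.3$)
$X{\left(M \right)} = - \frac{M}{30}$ ($X{\left(M \right)} = M \left(- \frac{1}{30}\right) = - \frac{M}{30}$)
$\frac{X{\left(W \right)}}{-361} = \frac{\left(- \frac{1}{30}\right) \left(- \frac{3}{10}\right)}{-361} = \frac{1}{100} \left(- \frac{1}{361}\right) = - \frac{1}{36100}$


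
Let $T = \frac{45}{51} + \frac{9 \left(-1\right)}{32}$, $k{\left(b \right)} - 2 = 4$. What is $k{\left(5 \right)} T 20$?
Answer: $\frac{4905}{68} \approx 72.132$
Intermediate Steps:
$k{\left(b \right)} = 6$ ($k{\left(b \right)} = 2 + 4 = 6$)
$T = \frac{327}{544}$ ($T = 45 \cdot \frac{1}{51} - \frac{9}{32} = \frac{15}{17} - \frac{9}{32} = \frac{327}{544} \approx 0.6011$)
$k{\left(5 \right)} T 20 = 6 \cdot \frac{327}{544} \cdot 20 = \frac{981}{272} \cdot 20 = \frac{4905}{68}$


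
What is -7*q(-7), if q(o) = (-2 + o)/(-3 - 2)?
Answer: -63/5 ≈ -12.600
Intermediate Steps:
q(o) = ⅖ - o/5 (q(o) = (-2 + o)/(-5) = (-2 + o)*(-⅕) = ⅖ - o/5)
-7*q(-7) = -7*(⅖ - ⅕*(-7)) = -7*(⅖ + 7/5) = -7*9/5 = -63/5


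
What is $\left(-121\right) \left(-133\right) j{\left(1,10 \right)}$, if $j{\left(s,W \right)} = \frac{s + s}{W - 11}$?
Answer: $-32186$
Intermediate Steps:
$j{\left(s,W \right)} = \frac{2 s}{-11 + W}$
$\left(-121\right) \left(-133\right) j{\left(1,10 \right)} = \left(-121\right) \left(-133\right) 2 \cdot 1 \frac{1}{-11 + 10} = 16093 \cdot 2 \cdot 1 \frac{1}{-1} = 16093 \cdot 2 \cdot 1 \left(-1\right) = 16093 \left(-2\right) = -32186$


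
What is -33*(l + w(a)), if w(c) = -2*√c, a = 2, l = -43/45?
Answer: 473/15 + 66*√2 ≈ 124.87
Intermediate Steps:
l = -43/45 (l = -43*1/45 = -43/45 ≈ -0.95556)
-33*(l + w(a)) = -33*(-43/45 - 2*√2) = 473/15 + 66*√2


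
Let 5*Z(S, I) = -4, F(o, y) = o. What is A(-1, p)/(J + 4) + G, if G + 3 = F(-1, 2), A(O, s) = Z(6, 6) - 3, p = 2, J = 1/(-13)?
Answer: -1267/255 ≈ -4.9686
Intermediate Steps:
J = -1/13 ≈ -0.076923
Z(S, I) = -4/5 (Z(S, I) = (1/5)*(-4) = -4/5)
A(O, s) = -19/5 (A(O, s) = -4/5 - 3 = -19/5)
G = -4 (G = -3 - 1 = -4)
A(-1, p)/(J + 4) + G = -19/5/(-1/13 + 4) - 4 = -19/5/(51/13) - 4 = (13/51)*(-19/5) - 4 = -247/255 - 4 = -1267/255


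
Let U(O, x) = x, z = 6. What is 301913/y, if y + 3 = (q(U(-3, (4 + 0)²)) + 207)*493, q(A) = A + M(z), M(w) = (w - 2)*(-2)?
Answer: 301913/105992 ≈ 2.8484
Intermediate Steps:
M(w) = 4 - 2*w (M(w) = (-2 + w)*(-2) = 4 - 2*w)
q(A) = -8 + A (q(A) = A + (4 - 2*6) = A + (4 - 12) = A - 8 = -8 + A)
y = 105992 (y = -3 + ((-8 + (4 + 0)²) + 207)*493 = -3 + ((-8 + 4²) + 207)*493 = -3 + ((-8 + 16) + 207)*493 = -3 + (8 + 207)*493 = -3 + 215*493 = -3 + 105995 = 105992)
301913/y = 301913/105992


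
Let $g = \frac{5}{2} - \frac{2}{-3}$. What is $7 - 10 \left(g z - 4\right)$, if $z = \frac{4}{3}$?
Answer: $\frac{43}{9} \approx 4.7778$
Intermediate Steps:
$z = \frac{4}{3}$ ($z = 4 \cdot \frac{1}{3} = \frac{4}{3} \approx 1.3333$)
$g = \frac{19}{6}$ ($g = 5 \cdot \frac{1}{2} - - \frac{2}{3} = \frac{5}{2} + \frac{2}{3} = \frac{19}{6} \approx 3.1667$)
$7 - 10 \left(g z - 4\right) = 7 - 10 \left(\frac{19}{6} \cdot \frac{4}{3} - 4\right) = 7 - 10 \left(\frac{38}{9} - 4\right) = 7 - \frac{20}{9} = \frac{43}{9}$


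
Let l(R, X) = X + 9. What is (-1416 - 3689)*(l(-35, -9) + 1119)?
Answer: -5712495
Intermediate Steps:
l(R, X) = 9 + X
(-1416 - 3689)*(l(-35, -9) + 1119) = (-1416 - 3689)*((9 - 9) + 1119) = -5105*(0 + 1119) = -5105*1119 = -5712495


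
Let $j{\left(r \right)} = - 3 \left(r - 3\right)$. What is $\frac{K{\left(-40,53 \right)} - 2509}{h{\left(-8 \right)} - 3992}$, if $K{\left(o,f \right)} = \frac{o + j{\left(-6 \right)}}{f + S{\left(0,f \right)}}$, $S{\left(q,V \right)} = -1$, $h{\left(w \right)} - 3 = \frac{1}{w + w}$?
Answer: $\frac{40148}{63825} \approx 0.62903$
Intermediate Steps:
$h{\left(w \right)} = 3 + \frac{1}{2 w}$ ($h{\left(w \right)} = 3 + \frac{1}{w + w} = 3 + \frac{1}{2 w}$)
$j{\left(r \right)} = 9 - 3 r$ ($j{\left(r \right)} = - 3 \left(-3 + r\right) = 9 - 3 r$)
$K{\left(o,f \right)} = \frac{27 + o}{-1 + f}$ ($K{\left(o,f \right)} = \frac{o + \left(9 - -18\right)}{f - 1} = \frac{o + \left(9 + 18\right)}{-1 + f} = \frac{o + 27}{-1 + f} = \frac{27 + o}{-1 + f}$)
$\frac{K{\left(-40,53 \right)} - 2509}{h{\left(-8 \right)} - 3992} = \frac{\frac{27 - 40}{-1 + 53} - 2509}{\left(3 + \frac{1}{2 \left(-8\right)}\right) - 3992} = \frac{\frac{1}{52} \left(-13\right) - 2509}{\left(3 + \frac{1}{2} \left(- \frac{1}{8}\right)\right) - 3992} = \frac{\frac{1}{52} \left(-13\right) - 2509}{\left(3 - \frac{1}{16}\right) - 3992} = \frac{- \frac{1}{4} - 2509}{\frac{47}{16} - 3992} = - \frac{10037}{4 \left(- \frac{63825}{16}\right)} = \left(- \frac{10037}{4}\right) \left(- \frac{16}{63825}\right) = \frac{40148}{63825}$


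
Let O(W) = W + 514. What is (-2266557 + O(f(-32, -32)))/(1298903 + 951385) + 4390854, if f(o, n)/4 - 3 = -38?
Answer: 9880683799769/2250288 ≈ 4.3909e+6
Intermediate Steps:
f(o, n) = -140 (f(o, n) = 12 + 4*(-38) = 12 - 152 = -140)
O(W) = 514 + W
(-2266557 + O(f(-32, -32)))/(1298903 + 951385) + 4390854 = (-2266557 + (514 - 140))/(1298903 + 951385) + 4390854 = (-2266557 + 374)/2250288 + 4390854 = -2266183*1/2250288 + 4390854 = -2266183/2250288 + 4390854 = 9880683799769/2250288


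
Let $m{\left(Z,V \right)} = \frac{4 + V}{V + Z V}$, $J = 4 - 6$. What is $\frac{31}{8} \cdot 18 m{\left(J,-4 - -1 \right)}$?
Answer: $\frac{93}{4} \approx 23.25$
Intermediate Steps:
$J = -2$ ($J = 4 - 6 = -2$)
$m{\left(Z,V \right)} = \frac{4 + V}{V + V Z}$
$\frac{31}{8} \cdot 18 m{\left(J,-4 - -1 \right)} = \frac{31}{8} \cdot 18 \frac{4 - 3}{\left(-4 - -1\right) \left(1 - 2\right)} = 31 \cdot \frac{1}{8} \cdot 18 \frac{4 + \left(-4 + 1\right)}{\left(-4 + 1\right) \left(-1\right)} = \frac{31}{8} \cdot 18 \frac{1}{-3} \left(-1\right) \left(4 - 3\right) = \frac{279 \left(\left(- \frac{1}{3}\right) \left(-1\right) 1\right)}{4} = \frac{279}{4} \cdot \frac{1}{3} = \frac{93}{4}$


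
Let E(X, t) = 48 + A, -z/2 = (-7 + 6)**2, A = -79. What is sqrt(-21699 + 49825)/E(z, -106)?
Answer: -7*sqrt(574)/31 ≈ -5.4099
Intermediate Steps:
z = -2 (z = -2*(-7 + 6)**2 = -2*(-1)**2 = -2*1 = -2)
E(X, t) = -31 (E(X, t) = 48 - 79 = -31)
sqrt(-21699 + 49825)/E(z, -106) = sqrt(-21699 + 49825)/(-31) = sqrt(28126)*(-1/31) = (7*sqrt(574))*(-1/31) = -7*sqrt(574)/31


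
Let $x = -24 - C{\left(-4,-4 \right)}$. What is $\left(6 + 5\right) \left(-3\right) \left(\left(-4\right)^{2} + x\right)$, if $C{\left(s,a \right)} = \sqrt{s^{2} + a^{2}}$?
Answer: $264 + 132 \sqrt{2} \approx 450.68$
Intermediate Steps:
$C{\left(s,a \right)} = \sqrt{a^{2} + s^{2}}$
$x = -24 - 4 \sqrt{2}$ ($x = -24 - \sqrt{\left(-4\right)^{2} + \left(-4\right)^{2}} = -24 - \sqrt{16 + 16} = -24 - \sqrt{32} = -24 - 4 \sqrt{2} \approx -29.657$)
$\left(6 + 5\right) \left(-3\right) \left(\left(-4\right)^{2} + x\right) = \left(6 + 5\right) \left(-3\right) \left(\left(-4\right)^{2} - \left(24 + 4 \sqrt{2}\right)\right) = 11 \left(-3\right) \left(16 - \left(24 + 4 \sqrt{2}\right)\right) = - 33 \left(-8 - 4 \sqrt{2}\right) = 264 + 132 \sqrt{2}$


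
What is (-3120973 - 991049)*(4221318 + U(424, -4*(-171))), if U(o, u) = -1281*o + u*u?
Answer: -17048566572660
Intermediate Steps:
U(o, u) = u**2 - 1281*o (U(o, u) = -1281*o + u**2 = u**2 - 1281*o)
(-3120973 - 991049)*(4221318 + U(424, -4*(-171))) = (-3120973 - 991049)*(4221318 + ((-4*(-171))**2 - 1281*424)) = -4112022*(4221318 + (684**2 - 543144)) = -4112022*(4221318 + (467856 - 543144)) = -4112022*(4221318 - 75288) = -4112022*4146030 = -17048566572660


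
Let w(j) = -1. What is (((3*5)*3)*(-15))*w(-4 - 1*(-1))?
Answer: 675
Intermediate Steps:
(((3*5)*3)*(-15))*w(-4 - 1*(-1)) = (((3*5)*3)*(-15))*(-1) = ((15*3)*(-15))*(-1) = (45*(-15))*(-1) = -675*(-1) = 675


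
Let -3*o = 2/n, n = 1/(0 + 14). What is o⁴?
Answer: 614656/81 ≈ 7588.3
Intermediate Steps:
n = 1/14 ≈ 0.071429
o = -28/3 (o = -2/(3*1/14) = -2*14/3 = -⅓*28 = -28/3 ≈ -9.3333)
o⁴ = (-28/3)⁴ = 614656/81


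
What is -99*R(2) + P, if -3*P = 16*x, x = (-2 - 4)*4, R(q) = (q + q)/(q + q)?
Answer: 29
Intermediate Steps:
R(q) = 1 (R(q) = (2*q)/((2*q)) = (2*q)*(1/(2*q)) = 1)
x = -24 (x = -6*4 = -24)
P = 128 (P = -16*(-24)/3 = -⅓*(-384) = 128)
-99*R(2) + P = -99*1 + 128 = -99 + 128 = 29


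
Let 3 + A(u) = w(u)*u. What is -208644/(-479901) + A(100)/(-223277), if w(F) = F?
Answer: 13929278697/35716951859 ≈ 0.38999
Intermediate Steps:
A(u) = -3 + u² (A(u) = -3 + u*u = -3 + u²)
-208644/(-479901) + A(100)/(-223277) = -208644/(-479901) + (-3 + 100²)/(-223277) = -208644*(-1/479901) + (-3 + 10000)*(-1/223277) = 69548/159967 + 9997*(-1/223277) = 69548/159967 - 9997/223277 = 13929278697/35716951859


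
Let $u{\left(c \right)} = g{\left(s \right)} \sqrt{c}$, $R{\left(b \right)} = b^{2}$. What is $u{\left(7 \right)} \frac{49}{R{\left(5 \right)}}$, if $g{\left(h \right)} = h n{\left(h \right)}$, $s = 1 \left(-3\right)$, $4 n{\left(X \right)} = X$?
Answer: $\frac{441 \sqrt{7}}{100} \approx 11.668$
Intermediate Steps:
$n{\left(X \right)} = \frac{X}{4}$
$s = -3$
$g{\left(h \right)} = \frac{h^{2}}{4}$ ($g{\left(h \right)} = h \frac{h}{4} = \frac{h^{2}}{4}$)
$u{\left(c \right)} = \frac{9 \sqrt{c}}{4}$ ($u{\left(c \right)} = \frac{\left(-3\right)^{2}}{4} \sqrt{c} = \frac{1}{4} \cdot 9 \sqrt{c} = \frac{9 \sqrt{c}}{4}$)
$u{\left(7 \right)} \frac{49}{R{\left(5 \right)}} = \frac{9 \sqrt{7}}{4} \frac{49}{5^{2}} = \frac{9 \sqrt{7}}{4} \cdot \frac{49}{25} = \frac{441 \sqrt{7}}{100}$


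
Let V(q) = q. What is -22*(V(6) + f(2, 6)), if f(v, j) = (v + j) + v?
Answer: -352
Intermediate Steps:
f(v, j) = j + 2*v (f(v, j) = (j + v) + v = j + 2*v)
-22*(V(6) + f(2, 6)) = -22*(6 + (6 + 2*2)) = -22*(6 + (6 + 4)) = -22*(6 + 10) = -22*16 = -352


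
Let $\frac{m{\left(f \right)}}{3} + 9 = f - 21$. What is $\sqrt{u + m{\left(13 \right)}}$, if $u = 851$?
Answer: $20 \sqrt{2} \approx 28.284$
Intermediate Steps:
$m{\left(f \right)} = -90 + 3 f$ ($m{\left(f \right)} = -27 + 3 \left(f - 21\right) = -27 + 3 \left(-21 + f\right) = -27 + \left(-63 + 3 f\right) = -90 + 3 f$)
$\sqrt{u + m{\left(13 \right)}} = \sqrt{851 + \left(-90 + 3 \cdot 13\right)} = \sqrt{851 + \left(-90 + 39\right)} = \sqrt{851 - 51} = \sqrt{800} = 20 \sqrt{2}$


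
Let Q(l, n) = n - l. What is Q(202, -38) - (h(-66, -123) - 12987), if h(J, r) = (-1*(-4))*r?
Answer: 13239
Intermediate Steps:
h(J, r) = 4*r
Q(202, -38) - (h(-66, -123) - 12987) = (-38 - 1*202) - (4*(-123) - 12987) = (-38 - 202) - (-492 - 12987) = -240 - 1*(-13479) = -240 + 13479 = 13239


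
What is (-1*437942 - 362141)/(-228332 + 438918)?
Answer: -800083/210586 ≈ -3.7993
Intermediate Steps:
(-1*437942 - 362141)/(-228332 + 438918) = (-437942 - 362141)/210586 = -800083*1/210586 = -800083/210586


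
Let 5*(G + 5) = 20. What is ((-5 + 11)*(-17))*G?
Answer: 102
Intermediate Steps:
G = -1 (G = -5 + (⅕)*20 = -5 + 4 = -1)
((-5 + 11)*(-17))*G = ((-5 + 11)*(-17))*(-1) = (6*(-17))*(-1) = -102*(-1) = 102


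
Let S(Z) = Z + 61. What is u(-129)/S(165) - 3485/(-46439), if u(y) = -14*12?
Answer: -3507071/5247607 ≈ -0.66832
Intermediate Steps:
u(y) = -168
S(Z) = 61 + Z
u(-129)/S(165) - 3485/(-46439) = -168/(61 + 165) - 3485/(-46439) = -168/226 - 3485*(-1/46439) = -168*1/226 + 3485/46439 = -84/113 + 3485/46439 = -3507071/5247607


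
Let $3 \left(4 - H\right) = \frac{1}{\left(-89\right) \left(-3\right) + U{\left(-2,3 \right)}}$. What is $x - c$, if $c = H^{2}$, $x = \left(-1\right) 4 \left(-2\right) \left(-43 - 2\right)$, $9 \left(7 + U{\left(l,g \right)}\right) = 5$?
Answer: $- \frac{2067577129}{5499025} \approx -375.99$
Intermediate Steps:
$U{\left(l,g \right)} = - \frac{58}{9}$ ($U{\left(l,g \right)} = -7 + \frac{1}{9} \cdot 5 = -7 + \frac{5}{9} = - \frac{58}{9}$)
$x = -360$ ($x = \left(-4\right) \left(-2\right) \left(-45\right) = 8 \left(-45\right) = -360$)
$H = \frac{9377}{2345}$ ($H = 4 - \frac{1}{3 \left(\left(-89\right) \left(-3\right) - \frac{58}{9}\right)} = 4 - \frac{1}{3 \left(267 - \frac{58}{9}\right)} = 4 - \frac{1}{3 \cdot \frac{2345}{9}} = 4 - \frac{3}{2345} = \frac{9377}{2345} \approx 3.9987$)
$c = \frac{87928129}{5499025}$ ($c = \left(\frac{9377}{2345}\right)^{2} = \frac{87928129}{5499025} \approx 15.99$)
$x - c = -360 - \frac{87928129}{5499025} = - \frac{2067577129}{5499025}$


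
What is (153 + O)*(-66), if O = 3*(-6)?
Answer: -8910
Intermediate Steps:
O = -18
(153 + O)*(-66) = (153 - 18)*(-66) = 135*(-66) = -8910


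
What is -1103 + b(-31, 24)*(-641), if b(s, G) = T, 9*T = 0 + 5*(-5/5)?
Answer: -6722/9 ≈ -746.89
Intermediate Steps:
T = -5/9 (T = (0 + 5*(-5/5))/9 = (0 + 5*(-5*⅕))/9 = (0 + 5*(-1))/9 = (0 - 5)/9 = (⅑)*(-5) = -5/9 ≈ -0.55556)
b(s, G) = -5/9
-1103 + b(-31, 24)*(-641) = -1103 - 5/9*(-641) = -1103 + 3205/9 = -6722/9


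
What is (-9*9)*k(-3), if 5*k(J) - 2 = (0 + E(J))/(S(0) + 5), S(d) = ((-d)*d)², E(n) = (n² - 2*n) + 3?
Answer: -2268/25 ≈ -90.720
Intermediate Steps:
E(n) = 3 + n² - 2*n
S(d) = d⁴ (S(d) = (-d²)² = d⁴)
k(J) = 13/25 - 2*J/25 + J²/25 (k(J) = ⅖ + ((0 + (3 + J² - 2*J))/(0⁴ + 5))/5 = ⅖ + ((3 + J² - 2*J)/(0 + 5))/5 = ⅖ + ((3 + J² - 2*J)/5)/5 = ⅖ + ((3 + J² - 2*J)*(⅕))/5 = ⅖ + (⅗ - 2*J/5 + J²/5)/5 = ⅖ + (3/25 - 2*J/25 + J²/25) = 13/25 - 2*J/25 + J²/25)
(-9*9)*k(-3) = (-9*9)*(13/25 - 2/25*(-3) + (1/25)*(-3)²) = -81*(13/25 + 6/25 + (1/25)*9) = -81*(13/25 + 6/25 + 9/25) = -81*28/25 = -2268/25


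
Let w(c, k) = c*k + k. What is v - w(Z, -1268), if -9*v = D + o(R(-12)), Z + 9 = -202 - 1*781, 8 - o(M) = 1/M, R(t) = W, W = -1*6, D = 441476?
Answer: -70504657/54 ≈ -1.3056e+6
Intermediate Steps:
W = -6
R(t) = -6
o(M) = 8 - 1/M
Z = -992 (Z = -9 + (-202 - 1*781) = -9 + (-202 - 781) = -9 - 983 = -992)
w(c, k) = k + c*k
v = -2648905/54 (v = -(441476 + (8 - 1/(-6)))/9 = -(441476 + (8 - 1*(-1/6)))/9 = -(441476 + (8 + 1/6))/9 = -(441476 + 49/6)/9 = -1/9*2648905/6 = -2648905/54 ≈ -49054.)
v - w(Z, -1268) = -2648905/54 - (-1268)*(1 - 992) = -2648905/54 - (-1268)*(-991) = -2648905/54 - 1*1256588 = -2648905/54 - 1256588 = -70504657/54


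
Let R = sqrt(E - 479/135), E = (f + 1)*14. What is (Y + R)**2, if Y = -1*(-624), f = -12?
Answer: (28080 + I*sqrt(319035))**2/2025 ≈ 3.8922e+5 + 15665.0*I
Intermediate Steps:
E = -154 (E = (-12 + 1)*14 = -11*14 = -154)
Y = 624
R = I*sqrt(319035)/45 (R = sqrt(-154 - 479/135) = sqrt(-21269/135) = I*sqrt(319035)/45 ≈ 12.552*I)
(Y + R)**2 = (624 + I*sqrt(319035)/45)**2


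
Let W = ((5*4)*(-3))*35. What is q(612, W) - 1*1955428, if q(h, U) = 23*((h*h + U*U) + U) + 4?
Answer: 108040788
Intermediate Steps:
W = -2100 (W = (20*(-3))*35 = -60*35 = -2100)
q(h, U) = 4 + 23*U + 23*U² + 23*h² (q(h, U) = 23*((h² + U²) + U) + 4 = 23*((U² + h²) + U) + 4 = 23*(U + U² + h²) + 4 = (23*U + 23*U² + 23*h²) + 4 = 4 + 23*U + 23*U² + 23*h²)
q(612, W) - 1*1955428 = (4 + 23*(-2100) + 23*(-2100)² + 23*612²) - 1*1955428 = (4 - 48300 + 23*4410000 + 23*374544) - 1955428 = (4 - 48300 + 101430000 + 8614512) - 1955428 = 109996216 - 1955428 = 108040788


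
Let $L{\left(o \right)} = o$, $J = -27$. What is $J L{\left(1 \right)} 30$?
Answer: $-810$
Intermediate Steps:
$J L{\left(1 \right)} 30 = \left(-27\right) 1 \cdot 30 = \left(-27\right) 30 = -810$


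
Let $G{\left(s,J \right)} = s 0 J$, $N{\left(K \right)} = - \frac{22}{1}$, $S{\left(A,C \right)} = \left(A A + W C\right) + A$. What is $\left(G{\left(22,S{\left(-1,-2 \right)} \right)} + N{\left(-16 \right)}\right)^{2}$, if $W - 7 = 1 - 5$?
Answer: $484$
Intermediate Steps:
$W = 3$ ($W = 7 + \left(1 - 5\right) = 7 - 4 = 3$)
$S{\left(A,C \right)} = A + A^{2} + 3 C$ ($S{\left(A,C \right)} = \left(A A + 3 C\right) + A = \left(A^{2} + 3 C\right) + A = A + A^{2} + 3 C$)
$N{\left(K \right)} = -22$ ($N{\left(K \right)} = \left(-22\right) 1 = -22$)
$G{\left(s,J \right)} = 0$ ($G{\left(s,J \right)} = 0 J = 0$)
$\left(G{\left(22,S{\left(-1,-2 \right)} \right)} + N{\left(-16 \right)}\right)^{2} = \left(0 - 22\right)^{2} = \left(-22\right)^{2} = 484$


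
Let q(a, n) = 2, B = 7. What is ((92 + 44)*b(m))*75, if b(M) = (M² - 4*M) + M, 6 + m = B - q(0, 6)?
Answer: 40800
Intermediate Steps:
m = -1 (m = -6 + (7 - 1*2) = -6 + (7 - 2) = -6 + 5 = -1)
b(M) = M² - 3*M
((92 + 44)*b(m))*75 = ((92 + 44)*(-(-3 - 1)))*75 = (136*(-1*(-4)))*75 = (136*4)*75 = 544*75 = 40800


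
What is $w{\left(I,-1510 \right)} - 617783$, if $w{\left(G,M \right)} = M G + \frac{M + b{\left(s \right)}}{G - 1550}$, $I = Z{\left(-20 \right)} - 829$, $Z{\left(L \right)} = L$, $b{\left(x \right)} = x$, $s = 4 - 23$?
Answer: $\frac{1593434122}{2399} \approx 6.6421 \cdot 10^{5}$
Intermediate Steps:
$s = -19$
$I = -849$ ($I = -20 - 829 = -849$)
$w{\left(G,M \right)} = G M + \frac{-19 + M}{-1550 + G}$ ($w{\left(G,M \right)} = M G + \frac{M - 19}{G - 1550} = G M + \frac{-19 + M}{-1550 + G}$)
$w{\left(I,-1510 \right)} - 617783 = \frac{-19 - 1510 - 1510 \left(-849\right)^{2} - \left(-1315950\right) \left(-1510\right)}{-1550 - 849} - 617783 = \frac{-19 - 1510 - 1088409510 - 1987084500}{-2399} - 617783 = - \frac{-19 - 1510 - 1088409510 - 1987084500}{2399} - 617783 = \left(- \frac{1}{2399}\right) \left(-3075495539\right) - 617783 = \frac{3075495539}{2399} - 617783 = \frac{1593434122}{2399}$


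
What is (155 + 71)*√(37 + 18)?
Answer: 226*√55 ≈ 1676.1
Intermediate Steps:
(155 + 71)*√(37 + 18) = 226*√55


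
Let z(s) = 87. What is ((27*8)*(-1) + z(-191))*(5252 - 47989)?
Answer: 5513073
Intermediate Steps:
((27*8)*(-1) + z(-191))*(5252 - 47989) = ((27*8)*(-1) + 87)*(5252 - 47989) = (216*(-1) + 87)*(-42737) = (-216 + 87)*(-42737) = -129*(-42737) = 5513073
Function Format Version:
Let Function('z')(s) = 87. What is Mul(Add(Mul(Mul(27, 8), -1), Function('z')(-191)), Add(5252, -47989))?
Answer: 5513073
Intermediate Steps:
Mul(Add(Mul(Mul(27, 8), -1), Function('z')(-191)), Add(5252, -47989)) = Mul(Add(Mul(Mul(27, 8), -1), 87), Add(5252, -47989)) = Mul(Add(Mul(216, -1), 87), -42737) = Mul(Add(-216, 87), -42737) = Mul(-129, -42737) = 5513073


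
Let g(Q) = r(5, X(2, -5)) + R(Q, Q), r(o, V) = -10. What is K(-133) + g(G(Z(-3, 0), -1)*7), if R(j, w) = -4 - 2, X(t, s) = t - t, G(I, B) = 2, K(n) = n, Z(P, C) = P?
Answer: -149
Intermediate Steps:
X(t, s) = 0
R(j, w) = -6
g(Q) = -16 (g(Q) = -10 - 6 = -16)
K(-133) + g(G(Z(-3, 0), -1)*7) = -133 - 16 = -149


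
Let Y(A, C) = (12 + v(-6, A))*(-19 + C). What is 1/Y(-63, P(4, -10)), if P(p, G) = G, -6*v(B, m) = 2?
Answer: -3/1015 ≈ -0.0029557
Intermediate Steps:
v(B, m) = -1/3 (v(B, m) = -1/6*2 = -1/3)
Y(A, C) = -665/3 + 35*C/3 (Y(A, C) = (12 - 1/3)*(-19 + C) = 35*(-19 + C)/3 = -665/3 + 35*C/3)
1/Y(-63, P(4, -10)) = 1/(-665/3 + (35/3)*(-10)) = 1/(-665/3 - 350/3) = 1/(-1015/3) = -3/1015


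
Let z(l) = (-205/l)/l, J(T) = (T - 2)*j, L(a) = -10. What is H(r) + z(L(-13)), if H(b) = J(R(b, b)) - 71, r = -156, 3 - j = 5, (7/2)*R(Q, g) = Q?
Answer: 2813/140 ≈ 20.093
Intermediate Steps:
R(Q, g) = 2*Q/7
j = -2 (j = 3 - 1*5 = 3 - 5 = -2)
J(T) = 4 - 2*T (J(T) = (T - 2)*(-2) = (-2 + T)*(-2) = 4 - 2*T)
z(l) = -205/l²
H(b) = -67 - 4*b/7 (H(b) = (4 - 4*b/7) - 71 = -67 - 4*b/7)
H(r) + z(L(-13)) = (-67 - 4/7*(-156)) - 205/(-10)² = (-67 + 624/7) - 205*1/100 = 155/7 - 41/20 = 2813/140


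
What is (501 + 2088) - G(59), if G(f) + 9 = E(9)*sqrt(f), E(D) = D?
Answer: 2598 - 9*sqrt(59) ≈ 2528.9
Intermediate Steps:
G(f) = -9 + 9*sqrt(f)
(501 + 2088) - G(59) = (501 + 2088) - (-9 + 9*sqrt(59)) = 2589 + (9 - 9*sqrt(59)) = 2598 - 9*sqrt(59)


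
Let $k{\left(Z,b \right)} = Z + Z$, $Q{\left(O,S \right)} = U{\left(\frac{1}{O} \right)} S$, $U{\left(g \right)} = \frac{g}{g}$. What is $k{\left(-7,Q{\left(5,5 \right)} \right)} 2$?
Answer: $-28$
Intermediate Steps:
$U{\left(g \right)} = 1$
$Q{\left(O,S \right)} = S$ ($Q{\left(O,S \right)} = 1 S = S$)
$k{\left(Z,b \right)} = 2 Z$
$k{\left(-7,Q{\left(5,5 \right)} \right)} 2 = 2 \left(-7\right) 2 = \left(-14\right) 2 = -28$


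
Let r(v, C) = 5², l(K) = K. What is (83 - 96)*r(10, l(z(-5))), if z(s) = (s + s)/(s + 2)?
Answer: -325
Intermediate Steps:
z(s) = 2*s/(2 + s) (z(s) = (2*s)/(2 + s) = 2*s/(2 + s))
r(v, C) = 25
(83 - 96)*r(10, l(z(-5))) = (83 - 96)*25 = -13*25 = -325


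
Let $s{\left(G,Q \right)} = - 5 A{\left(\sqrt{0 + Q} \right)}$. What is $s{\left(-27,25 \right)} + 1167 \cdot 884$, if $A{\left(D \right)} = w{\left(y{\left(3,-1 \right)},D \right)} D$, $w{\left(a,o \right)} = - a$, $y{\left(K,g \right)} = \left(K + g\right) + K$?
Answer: $1031753$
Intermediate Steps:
$y{\left(K,g \right)} = g + 2 K$
$A{\left(D \right)} = - 5 D$ ($A{\left(D \right)} = - (-1 + 2 \cdot 3) D = - (-1 + 6) D = \left(-1\right) 5 D = - 5 D$)
$s{\left(G,Q \right)} = 25 \sqrt{Q}$ ($s{\left(G,Q \right)} = - 5 \left(- 5 \sqrt{0 + Q}\right) = - 5 \left(- 5 \sqrt{Q}\right) = 25 \sqrt{Q}$)
$s{\left(-27,25 \right)} + 1167 \cdot 884 = 25 \sqrt{25} + 1167 \cdot 884 = 25 \cdot 5 + 1031628 = 125 + 1031628 = 1031753$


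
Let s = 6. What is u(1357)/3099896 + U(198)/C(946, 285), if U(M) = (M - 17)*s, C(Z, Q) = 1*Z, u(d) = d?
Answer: 1683885389/1466250808 ≈ 1.1484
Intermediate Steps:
C(Z, Q) = Z
U(M) = -102 + 6*M (U(M) = (M - 17)*6 = (-17 + M)*6 = -102 + 6*M)
u(1357)/3099896 + U(198)/C(946, 285) = 1357/3099896 + (-102 + 6*198)/946 = 1357*(1/3099896) + (-102 + 1188)*(1/946) = 1357/3099896 + 1086*(1/946) = 1357/3099896 + 543/473 = 1683885389/1466250808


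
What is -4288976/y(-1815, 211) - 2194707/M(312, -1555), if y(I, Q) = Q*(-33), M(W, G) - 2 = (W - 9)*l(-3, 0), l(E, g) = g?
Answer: -15273166889/13926 ≈ -1.0967e+6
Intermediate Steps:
M(W, G) = 2 (M(W, G) = 2 + (W - 9)*0 = 2 + (-9 + W)*0 = 2 + 0 = 2)
y(I, Q) = -33*Q
-4288976/y(-1815, 211) - 2194707/M(312, -1555) = -4288976/((-33*211)) - 2194707/2 = -4288976/(-6963) - 2194707*½ = -4288976*(-1/6963) - 2194707/2 = 4288976/6963 - 2194707/2 = -15273166889/13926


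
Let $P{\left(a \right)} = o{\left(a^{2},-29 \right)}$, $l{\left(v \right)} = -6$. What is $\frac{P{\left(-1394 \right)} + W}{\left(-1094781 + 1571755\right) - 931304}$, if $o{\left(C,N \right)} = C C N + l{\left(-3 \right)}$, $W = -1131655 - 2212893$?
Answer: $\frac{54754410871869}{227165} \approx 2.4103 \cdot 10^{8}$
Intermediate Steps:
$W = -3344548$ ($W = -1131655 - 2212893 = -3344548$)
$o{\left(C,N \right)} = -6 + N C^{2}$ ($o{\left(C,N \right)} = C C N - 6 = C^{2} N - 6 = N C^{2} - 6 = -6 + N C^{2}$)
$P{\left(a \right)} = -6 - 29 a^{4}$ ($P{\left(a \right)} = -6 - 29 \left(a^{2}\right)^{2} = -6 - 29 a^{4}$)
$\frac{P{\left(-1394 \right)} + W}{\left(-1094781 + 1571755\right) - 931304} = \frac{\left(-6 - 29 \left(-1394\right)^{4}\right) - 3344548}{\left(-1094781 + 1571755\right) - 931304} = \frac{\left(-6 - 109508818399184\right) - 3344548}{476974 - 931304} = \frac{\left(-6 - 109508818399184\right) - 3344548}{-454330} = \left(-109508818399190 - 3344548\right) \left(- \frac{1}{454330}\right) = \left(-109508821743738\right) \left(- \frac{1}{454330}\right) = \frac{54754410871869}{227165}$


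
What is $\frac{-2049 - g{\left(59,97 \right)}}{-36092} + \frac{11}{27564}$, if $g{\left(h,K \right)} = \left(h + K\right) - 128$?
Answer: $\frac{3602965}{62177493} \approx 0.057946$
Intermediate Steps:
$g{\left(h,K \right)} = -128 + K + h$ ($g{\left(h,K \right)} = \left(K + h\right) - 128 = -128 + K + h$)
$\frac{-2049 - g{\left(59,97 \right)}}{-36092} + \frac{11}{27564} = \frac{-2049 - \left(-128 + 97 + 59\right)}{-36092} + \frac{11}{27564} = \left(-2049 - 28\right) \left(- \frac{1}{36092}\right) + 11 \cdot \frac{1}{27564} = \left(-2049 - 28\right) \left(- \frac{1}{36092}\right) + \frac{11}{27564} = \left(-2077\right) \left(- \frac{1}{36092}\right) + \frac{11}{27564} = \frac{2077}{36092} + \frac{11}{27564} = \frac{3602965}{62177493}$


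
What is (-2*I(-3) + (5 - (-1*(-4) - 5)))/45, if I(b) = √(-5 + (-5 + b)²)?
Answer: 2/15 - 2*√59/45 ≈ -0.20805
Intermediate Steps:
(-2*I(-3) + (5 - (-1*(-4) - 5)))/45 = (-2*√(-5 + (-5 - 3)²) + (5 - (-1*(-4) - 5)))/45 = (-2*√(-5 + (-8)²) + (5 - (4 - 5)))*(1/45) = (-2*√(-5 + 64) + (5 - 1*(-1)))*(1/45) = (-2*√59 + (5 + 1))*(1/45) = (-2*√59 + 6)*(1/45) = (6 - 2*√59)*(1/45) = 2/15 - 2*√59/45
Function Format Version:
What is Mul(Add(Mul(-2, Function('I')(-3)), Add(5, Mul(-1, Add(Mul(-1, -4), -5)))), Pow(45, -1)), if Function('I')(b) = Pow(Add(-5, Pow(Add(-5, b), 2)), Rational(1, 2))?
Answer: Add(Rational(2, 15), Mul(Rational(-2, 45), Pow(59, Rational(1, 2)))) ≈ -0.20805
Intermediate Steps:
Mul(Add(Mul(-2, Function('I')(-3)), Add(5, Mul(-1, Add(Mul(-1, -4), -5)))), Pow(45, -1)) = Mul(Add(Mul(-2, Pow(Add(-5, Pow(Add(-5, -3), 2)), Rational(1, 2))), Add(5, Mul(-1, Add(Mul(-1, -4), -5)))), Pow(45, -1)) = Mul(Add(Mul(-2, Pow(Add(-5, Pow(-8, 2)), Rational(1, 2))), Add(5, Mul(-1, Add(4, -5)))), Rational(1, 45)) = Mul(Add(Mul(-2, Pow(Add(-5, 64), Rational(1, 2))), Add(5, Mul(-1, -1))), Rational(1, 45)) = Mul(Add(Mul(-2, Pow(59, Rational(1, 2))), Add(5, 1)), Rational(1, 45)) = Mul(Add(Mul(-2, Pow(59, Rational(1, 2))), 6), Rational(1, 45)) = Mul(Add(6, Mul(-2, Pow(59, Rational(1, 2)))), Rational(1, 45)) = Add(Rational(2, 15), Mul(Rational(-2, 45), Pow(59, Rational(1, 2))))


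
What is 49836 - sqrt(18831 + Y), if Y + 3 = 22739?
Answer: 49836 - sqrt(41567) ≈ 49632.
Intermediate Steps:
Y = 22736 (Y = -3 + 22739 = 22736)
49836 - sqrt(18831 + Y) = 49836 - sqrt(18831 + 22736) = 49836 - sqrt(41567)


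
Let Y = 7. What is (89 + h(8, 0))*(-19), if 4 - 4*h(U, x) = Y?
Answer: -6707/4 ≈ -1676.8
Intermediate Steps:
h(U, x) = -¾ (h(U, x) = 1 - ¼*7 = 1 - 7/4 = -¾)
(89 + h(8, 0))*(-19) = (89 - ¾)*(-19) = (353/4)*(-19) = -6707/4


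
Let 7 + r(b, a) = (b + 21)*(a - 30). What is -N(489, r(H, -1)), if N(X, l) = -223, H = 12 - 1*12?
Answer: 223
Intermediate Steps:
H = 0 (H = 12 - 12 = 0)
r(b, a) = -7 + (-30 + a)*(21 + b) (r(b, a) = -7 + (b + 21)*(a - 30) = -7 + (21 + b)*(-30 + a) = -7 + (-30 + a)*(21 + b))
-N(489, r(H, -1)) = -1*(-223) = 223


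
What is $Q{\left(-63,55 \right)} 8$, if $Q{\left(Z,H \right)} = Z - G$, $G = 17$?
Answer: $-640$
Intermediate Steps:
$Q{\left(Z,H \right)} = -17 + Z$ ($Q{\left(Z,H \right)} = Z - 17 = -17 + Z$)
$Q{\left(-63,55 \right)} 8 = \left(-17 - 63\right) 8 = \left(-80\right) 8 = -640$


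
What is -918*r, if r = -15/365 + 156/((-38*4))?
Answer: 1359099/1387 ≈ 979.88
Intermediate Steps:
r = -2961/2774 (r = -15*1/365 + 156/(-152) = -3/73 + 156*(-1/152) = -3/73 - 39/38 = -2961/2774 ≈ -1.0674)
-918*r = -918*(-2961/2774) = 1359099/1387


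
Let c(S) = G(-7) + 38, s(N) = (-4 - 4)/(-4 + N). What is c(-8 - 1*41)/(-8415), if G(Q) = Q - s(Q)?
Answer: -37/10285 ≈ -0.0035975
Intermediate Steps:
s(N) = -8/(-4 + N)
G(Q) = Q + 8/(-4 + Q) (G(Q) = Q - (-8)/(-4 + Q) = Q + 8/(-4 + Q))
c(S) = 333/11 (c(S) = (8 - 7*(-4 - 7))/(-4 - 7) + 38 = (8 - 7*(-11))/(-11) + 38 = -(8 + 77)/11 + 38 = -1/11*85 + 38 = -85/11 + 38 = 333/11)
c(-8 - 1*41)/(-8415) = (333/11)/(-8415) = (333/11)*(-1/8415) = -37/10285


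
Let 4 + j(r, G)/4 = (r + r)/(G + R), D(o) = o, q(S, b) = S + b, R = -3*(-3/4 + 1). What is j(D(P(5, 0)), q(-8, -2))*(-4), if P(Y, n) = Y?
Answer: 3392/43 ≈ 78.884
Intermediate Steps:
R = -¾ (R = -3*(-3*¼ + 1) = -3*(-¾ + 1) = -3*¼ = -¾ ≈ -0.75000)
j(r, G) = -16 + 8*r/(-¾ + G) (j(r, G) = -16 + 4*((r + r)/(G - ¾)) = -16 + 4*((2*r)/(-¾ + G)) = -16 + 4*(2*r/(-¾ + G)) = -16 + 8*r/(-¾ + G))
j(D(P(5, 0)), q(-8, -2))*(-4) = (16*(3 - 4*(-8 - 2) + 2*5)/(-3 + 4*(-8 - 2)))*(-4) = (16*(3 - 4*(-10) + 10)/(-3 + 4*(-10)))*(-4) = (16*(3 + 40 + 10)/(-3 - 40))*(-4) = (16*53/(-43))*(-4) = (16*(-1/43)*53)*(-4) = -848/43*(-4) = 3392/43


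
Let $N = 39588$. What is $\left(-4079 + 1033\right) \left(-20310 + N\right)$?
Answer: $-58720788$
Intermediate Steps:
$\left(-4079 + 1033\right) \left(-20310 + N\right) = \left(-4079 + 1033\right) \left(-20310 + 39588\right) = \left(-3046\right) 19278 = -58720788$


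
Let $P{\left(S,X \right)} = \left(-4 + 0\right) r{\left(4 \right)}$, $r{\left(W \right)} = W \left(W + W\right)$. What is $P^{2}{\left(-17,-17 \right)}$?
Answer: $16384$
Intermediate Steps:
$r{\left(W \right)} = 2 W^{2}$ ($r{\left(W \right)} = W 2 W = 2 W^{2}$)
$P{\left(S,X \right)} = -128$ ($P{\left(S,X \right)} = \left(-4 + 0\right) 2 \cdot 4^{2} = - 4 \cdot 2 \cdot 16 = \left(-4\right) 32 = -128$)
$P^{2}{\left(-17,-17 \right)} = \left(-128\right)^{2} = 16384$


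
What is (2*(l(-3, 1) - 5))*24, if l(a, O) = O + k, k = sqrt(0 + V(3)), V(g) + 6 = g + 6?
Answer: -192 + 48*sqrt(3) ≈ -108.86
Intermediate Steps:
V(g) = g (V(g) = -6 + (g + 6) = -6 + (6 + g) = g)
k = sqrt(3) (k = sqrt(0 + 3) = sqrt(3) ≈ 1.7320)
l(a, O) = O + sqrt(3)
(2*(l(-3, 1) - 5))*24 = (2*((1 + sqrt(3)) - 5))*24 = (2*(-4 + sqrt(3)))*24 = (-8 + 2*sqrt(3))*24 = -192 + 48*sqrt(3)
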